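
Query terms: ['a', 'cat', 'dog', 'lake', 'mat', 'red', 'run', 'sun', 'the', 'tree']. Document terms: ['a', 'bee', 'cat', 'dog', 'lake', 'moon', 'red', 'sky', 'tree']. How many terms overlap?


Query terms: ['a', 'cat', 'dog', 'lake', 'mat', 'red', 'run', 'sun', 'the', 'tree']
Document terms: ['a', 'bee', 'cat', 'dog', 'lake', 'moon', 'red', 'sky', 'tree']
Common terms: ['a', 'cat', 'dog', 'lake', 'red', 'tree']
Overlap count = 6

6


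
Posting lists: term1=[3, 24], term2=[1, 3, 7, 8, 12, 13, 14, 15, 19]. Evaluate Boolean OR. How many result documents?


Boolean OR: find union of posting lists
term1 docs: [3, 24]
term2 docs: [1, 3, 7, 8, 12, 13, 14, 15, 19]
Union: [1, 3, 7, 8, 12, 13, 14, 15, 19, 24]
|union| = 10

10


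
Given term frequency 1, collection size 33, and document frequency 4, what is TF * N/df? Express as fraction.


TF * (N/df)
= 1 * (33/4)
= 1 * 33/4
= 33/4

33/4


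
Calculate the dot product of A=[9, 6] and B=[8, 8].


Dot product = sum of element-wise products
A[0]*B[0] = 9*8 = 72
A[1]*B[1] = 6*8 = 48
Sum = 72 + 48 = 120

120


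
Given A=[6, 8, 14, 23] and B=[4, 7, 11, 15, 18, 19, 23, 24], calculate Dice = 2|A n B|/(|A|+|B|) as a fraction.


A intersect B = [23]
|A intersect B| = 1
|A| = 4, |B| = 8
Dice = 2*1 / (4+8)
= 2 / 12 = 1/6

1/6


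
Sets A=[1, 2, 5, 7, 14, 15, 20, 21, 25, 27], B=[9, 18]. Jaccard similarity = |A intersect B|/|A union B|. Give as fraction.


A intersect B = []
|A intersect B| = 0
A union B = [1, 2, 5, 7, 9, 14, 15, 18, 20, 21, 25, 27]
|A union B| = 12
Jaccard = 0/12 = 0

0


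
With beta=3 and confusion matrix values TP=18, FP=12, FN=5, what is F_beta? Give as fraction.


P = TP/(TP+FP) = 18/30 = 3/5
R = TP/(TP+FN) = 18/23 = 18/23
beta^2 = 3^2 = 9
(1 + beta^2) = 10
Numerator = (1+beta^2)*P*R = 108/23
Denominator = beta^2*P + R = 27/5 + 18/23 = 711/115
F_beta = 60/79

60/79


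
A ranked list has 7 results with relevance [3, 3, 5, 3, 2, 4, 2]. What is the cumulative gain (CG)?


Cumulative Gain = sum of relevance scores
Position 1: rel=3, running sum=3
Position 2: rel=3, running sum=6
Position 3: rel=5, running sum=11
Position 4: rel=3, running sum=14
Position 5: rel=2, running sum=16
Position 6: rel=4, running sum=20
Position 7: rel=2, running sum=22
CG = 22

22


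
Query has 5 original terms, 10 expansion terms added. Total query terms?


Original terms: 5
Expansion terms: 10
Total = 5 + 10 = 15

15


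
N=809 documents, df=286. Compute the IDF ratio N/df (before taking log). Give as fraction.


IDF ratio = N / df
= 809 / 286
= 809/286

809/286


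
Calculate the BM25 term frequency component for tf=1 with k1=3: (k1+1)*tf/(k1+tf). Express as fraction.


BM25 TF component = (k1+1)*tf / (k1+tf)
k1 = 3, tf = 1
Numerator = (3+1)*1 = 4
Denominator = 3 + 1 = 4
= 4/4 = 1

1


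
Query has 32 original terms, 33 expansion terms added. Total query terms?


Original terms: 32
Expansion terms: 33
Total = 32 + 33 = 65

65


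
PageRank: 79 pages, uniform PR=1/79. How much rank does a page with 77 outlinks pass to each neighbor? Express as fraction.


Initial PR = 1/79 = 1/79
Outlinks = 77
Contribution per link = PR / outlinks
= 1/79 / 77
= 1/6083

1/6083


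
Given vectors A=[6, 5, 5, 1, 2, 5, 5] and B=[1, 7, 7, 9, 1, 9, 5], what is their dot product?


Dot product = sum of element-wise products
A[0]*B[0] = 6*1 = 6
A[1]*B[1] = 5*7 = 35
A[2]*B[2] = 5*7 = 35
A[3]*B[3] = 1*9 = 9
A[4]*B[4] = 2*1 = 2
A[5]*B[5] = 5*9 = 45
A[6]*B[6] = 5*5 = 25
Sum = 6 + 35 + 35 + 9 + 2 + 45 + 25 = 157

157


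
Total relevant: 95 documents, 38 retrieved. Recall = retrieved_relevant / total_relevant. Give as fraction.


Recall = retrieved_relevant / total_relevant
= 38 / 95
= 38 / (38 + 57)
= 2/5

2/5


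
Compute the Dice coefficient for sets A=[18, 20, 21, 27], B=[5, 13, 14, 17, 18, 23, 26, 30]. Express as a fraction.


A intersect B = [18]
|A intersect B| = 1
|A| = 4, |B| = 8
Dice = 2*1 / (4+8)
= 2 / 12 = 1/6

1/6


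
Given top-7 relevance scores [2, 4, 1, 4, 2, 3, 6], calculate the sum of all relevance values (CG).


Cumulative Gain = sum of relevance scores
Position 1: rel=2, running sum=2
Position 2: rel=4, running sum=6
Position 3: rel=1, running sum=7
Position 4: rel=4, running sum=11
Position 5: rel=2, running sum=13
Position 6: rel=3, running sum=16
Position 7: rel=6, running sum=22
CG = 22

22


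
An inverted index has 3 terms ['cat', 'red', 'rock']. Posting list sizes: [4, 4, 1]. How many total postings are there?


Summing posting list sizes:
'cat': 4 postings
'red': 4 postings
'rock': 1 postings
Total = 4 + 4 + 1 = 9

9


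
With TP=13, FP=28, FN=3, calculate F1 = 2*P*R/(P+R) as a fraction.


F1 = 2 * P * R / (P + R)
P = TP/(TP+FP) = 13/41 = 13/41
R = TP/(TP+FN) = 13/16 = 13/16
2 * P * R = 2 * 13/41 * 13/16 = 169/328
P + R = 13/41 + 13/16 = 741/656
F1 = 169/328 / 741/656 = 26/57

26/57


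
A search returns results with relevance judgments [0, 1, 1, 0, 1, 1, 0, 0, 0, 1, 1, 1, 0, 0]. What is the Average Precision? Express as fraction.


Computing P@k for each relevant position:
Position 1: not relevant
Position 2: relevant, P@2 = 1/2 = 1/2
Position 3: relevant, P@3 = 2/3 = 2/3
Position 4: not relevant
Position 5: relevant, P@5 = 3/5 = 3/5
Position 6: relevant, P@6 = 4/6 = 2/3
Position 7: not relevant
Position 8: not relevant
Position 9: not relevant
Position 10: relevant, P@10 = 5/10 = 1/2
Position 11: relevant, P@11 = 6/11 = 6/11
Position 12: relevant, P@12 = 7/12 = 7/12
Position 13: not relevant
Position 14: not relevant
Sum of P@k = 1/2 + 2/3 + 3/5 + 2/3 + 1/2 + 6/11 + 7/12 = 2681/660
AP = 2681/660 / 7 = 383/660

383/660


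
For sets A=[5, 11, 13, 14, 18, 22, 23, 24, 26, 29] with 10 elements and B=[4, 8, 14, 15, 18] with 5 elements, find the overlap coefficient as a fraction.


A intersect B = [14, 18]
|A intersect B| = 2
min(|A|, |B|) = min(10, 5) = 5
Overlap = 2 / 5 = 2/5

2/5


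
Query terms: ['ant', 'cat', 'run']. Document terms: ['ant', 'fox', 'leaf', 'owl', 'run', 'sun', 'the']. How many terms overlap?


Query terms: ['ant', 'cat', 'run']
Document terms: ['ant', 'fox', 'leaf', 'owl', 'run', 'sun', 'the']
Common terms: ['ant', 'run']
Overlap count = 2

2


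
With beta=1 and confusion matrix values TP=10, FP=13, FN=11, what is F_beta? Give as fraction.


P = TP/(TP+FP) = 10/23 = 10/23
R = TP/(TP+FN) = 10/21 = 10/21
beta^2 = 1^2 = 1
(1 + beta^2) = 2
Numerator = (1+beta^2)*P*R = 200/483
Denominator = beta^2*P + R = 10/23 + 10/21 = 440/483
F_beta = 5/11

5/11


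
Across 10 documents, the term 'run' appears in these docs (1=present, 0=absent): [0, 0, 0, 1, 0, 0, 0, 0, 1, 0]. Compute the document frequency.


Checking each document for 'run':
Doc 1: absent
Doc 2: absent
Doc 3: absent
Doc 4: present
Doc 5: absent
Doc 6: absent
Doc 7: absent
Doc 8: absent
Doc 9: present
Doc 10: absent
df = sum of presences = 0 + 0 + 0 + 1 + 0 + 0 + 0 + 0 + 1 + 0 = 2

2


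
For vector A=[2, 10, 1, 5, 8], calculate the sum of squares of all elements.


|A|^2 = sum of squared components
A[0]^2 = 2^2 = 4
A[1]^2 = 10^2 = 100
A[2]^2 = 1^2 = 1
A[3]^2 = 5^2 = 25
A[4]^2 = 8^2 = 64
Sum = 4 + 100 + 1 + 25 + 64 = 194

194


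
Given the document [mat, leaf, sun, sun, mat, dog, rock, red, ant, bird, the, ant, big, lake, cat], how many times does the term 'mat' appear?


Document has 15 words
Scanning for 'mat':
Found at positions: [0, 4]
Count = 2

2


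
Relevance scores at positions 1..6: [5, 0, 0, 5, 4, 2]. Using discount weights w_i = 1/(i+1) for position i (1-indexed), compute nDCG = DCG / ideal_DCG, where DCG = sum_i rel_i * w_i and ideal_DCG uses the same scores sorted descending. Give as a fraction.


Position discount weights w_i = 1/(i+1) for i=1..6:
Weights = [1/2, 1/3, 1/4, 1/5, 1/6, 1/7]
Actual relevance: [5, 0, 0, 5, 4, 2]
DCG = 5/2 + 0/3 + 0/4 + 5/5 + 4/6 + 2/7 = 187/42
Ideal relevance (sorted desc): [5, 5, 4, 2, 0, 0]
Ideal DCG = 5/2 + 5/3 + 4/4 + 2/5 + 0/6 + 0/7 = 167/30
nDCG = DCG / ideal_DCG = 187/42 / 167/30 = 935/1169

935/1169


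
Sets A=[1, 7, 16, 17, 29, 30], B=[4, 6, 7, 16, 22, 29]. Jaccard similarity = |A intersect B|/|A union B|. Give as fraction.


A intersect B = [7, 16, 29]
|A intersect B| = 3
A union B = [1, 4, 6, 7, 16, 17, 22, 29, 30]
|A union B| = 9
Jaccard = 3/9 = 1/3

1/3


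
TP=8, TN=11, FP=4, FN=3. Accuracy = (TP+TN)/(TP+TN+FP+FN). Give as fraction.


Accuracy = (TP + TN) / (TP + TN + FP + FN)
TP + TN = 8 + 11 = 19
Total = 8 + 11 + 4 + 3 = 26
Accuracy = 19 / 26 = 19/26

19/26


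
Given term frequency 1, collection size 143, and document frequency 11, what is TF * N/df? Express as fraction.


TF * (N/df)
= 1 * (143/11)
= 1 * 13
= 13

13


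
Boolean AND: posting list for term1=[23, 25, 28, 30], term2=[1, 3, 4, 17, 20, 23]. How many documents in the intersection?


Boolean AND: find intersection of posting lists
term1 docs: [23, 25, 28, 30]
term2 docs: [1, 3, 4, 17, 20, 23]
Intersection: [23]
|intersection| = 1

1


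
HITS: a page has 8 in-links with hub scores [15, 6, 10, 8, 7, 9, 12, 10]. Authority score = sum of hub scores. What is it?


Authority = sum of hub scores of in-linkers
In-link 1: hub score = 15
In-link 2: hub score = 6
In-link 3: hub score = 10
In-link 4: hub score = 8
In-link 5: hub score = 7
In-link 6: hub score = 9
In-link 7: hub score = 12
In-link 8: hub score = 10
Authority = 15 + 6 + 10 + 8 + 7 + 9 + 12 + 10 = 77

77


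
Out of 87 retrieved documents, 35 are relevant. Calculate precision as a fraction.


Precision = relevant_retrieved / total_retrieved
= 35 / 87
= 35 / (35 + 52)
= 35/87

35/87


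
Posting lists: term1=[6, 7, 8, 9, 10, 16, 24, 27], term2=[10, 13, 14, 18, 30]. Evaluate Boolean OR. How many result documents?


Boolean OR: find union of posting lists
term1 docs: [6, 7, 8, 9, 10, 16, 24, 27]
term2 docs: [10, 13, 14, 18, 30]
Union: [6, 7, 8, 9, 10, 13, 14, 16, 18, 24, 27, 30]
|union| = 12

12


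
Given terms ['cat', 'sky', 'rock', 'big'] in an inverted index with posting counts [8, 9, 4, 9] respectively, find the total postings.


Summing posting list sizes:
'cat': 8 postings
'sky': 9 postings
'rock': 4 postings
'big': 9 postings
Total = 8 + 9 + 4 + 9 = 30

30


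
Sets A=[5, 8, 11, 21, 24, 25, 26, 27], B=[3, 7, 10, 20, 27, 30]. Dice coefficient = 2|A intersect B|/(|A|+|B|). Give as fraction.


A intersect B = [27]
|A intersect B| = 1
|A| = 8, |B| = 6
Dice = 2*1 / (8+6)
= 2 / 14 = 1/7

1/7


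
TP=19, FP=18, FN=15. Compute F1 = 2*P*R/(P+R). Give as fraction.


F1 = 2 * P * R / (P + R)
P = TP/(TP+FP) = 19/37 = 19/37
R = TP/(TP+FN) = 19/34 = 19/34
2 * P * R = 2 * 19/37 * 19/34 = 361/629
P + R = 19/37 + 19/34 = 1349/1258
F1 = 361/629 / 1349/1258 = 38/71

38/71


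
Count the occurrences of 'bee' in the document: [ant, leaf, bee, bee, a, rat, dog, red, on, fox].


Document has 10 words
Scanning for 'bee':
Found at positions: [2, 3]
Count = 2

2


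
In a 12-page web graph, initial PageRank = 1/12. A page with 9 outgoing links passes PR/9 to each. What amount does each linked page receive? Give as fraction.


Initial PR = 1/12 = 1/12
Outlinks = 9
Contribution per link = PR / outlinks
= 1/12 / 9
= 1/108

1/108


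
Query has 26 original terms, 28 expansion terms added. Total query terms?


Original terms: 26
Expansion terms: 28
Total = 26 + 28 = 54

54


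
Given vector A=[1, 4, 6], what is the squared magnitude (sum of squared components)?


|A|^2 = sum of squared components
A[0]^2 = 1^2 = 1
A[1]^2 = 4^2 = 16
A[2]^2 = 6^2 = 36
Sum = 1 + 16 + 36 = 53

53


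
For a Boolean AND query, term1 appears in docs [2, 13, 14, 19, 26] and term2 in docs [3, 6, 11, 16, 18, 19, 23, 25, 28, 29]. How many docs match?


Boolean AND: find intersection of posting lists
term1 docs: [2, 13, 14, 19, 26]
term2 docs: [3, 6, 11, 16, 18, 19, 23, 25, 28, 29]
Intersection: [19]
|intersection| = 1

1


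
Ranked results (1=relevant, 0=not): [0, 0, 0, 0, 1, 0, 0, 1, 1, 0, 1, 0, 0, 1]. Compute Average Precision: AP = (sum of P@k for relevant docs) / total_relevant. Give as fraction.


Computing P@k for each relevant position:
Position 1: not relevant
Position 2: not relevant
Position 3: not relevant
Position 4: not relevant
Position 5: relevant, P@5 = 1/5 = 1/5
Position 6: not relevant
Position 7: not relevant
Position 8: relevant, P@8 = 2/8 = 1/4
Position 9: relevant, P@9 = 3/9 = 1/3
Position 10: not relevant
Position 11: relevant, P@11 = 4/11 = 4/11
Position 12: not relevant
Position 13: not relevant
Position 14: relevant, P@14 = 5/14 = 5/14
Sum of P@k = 1/5 + 1/4 + 1/3 + 4/11 + 5/14 = 6949/4620
AP = 6949/4620 / 5 = 6949/23100

6949/23100


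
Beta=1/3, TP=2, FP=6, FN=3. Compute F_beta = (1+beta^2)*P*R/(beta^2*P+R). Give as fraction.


P = TP/(TP+FP) = 2/8 = 1/4
R = TP/(TP+FN) = 2/5 = 2/5
beta^2 = 1/3^2 = 1/9
(1 + beta^2) = 10/9
Numerator = (1+beta^2)*P*R = 1/9
Denominator = beta^2*P + R = 1/36 + 2/5 = 77/180
F_beta = 20/77

20/77


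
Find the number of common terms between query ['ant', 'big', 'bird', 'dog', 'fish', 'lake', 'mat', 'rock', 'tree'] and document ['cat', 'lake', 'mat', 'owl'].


Query terms: ['ant', 'big', 'bird', 'dog', 'fish', 'lake', 'mat', 'rock', 'tree']
Document terms: ['cat', 'lake', 'mat', 'owl']
Common terms: ['lake', 'mat']
Overlap count = 2

2


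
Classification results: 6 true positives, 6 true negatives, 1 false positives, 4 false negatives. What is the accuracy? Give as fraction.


Accuracy = (TP + TN) / (TP + TN + FP + FN)
TP + TN = 6 + 6 = 12
Total = 6 + 6 + 1 + 4 = 17
Accuracy = 12 / 17 = 12/17

12/17


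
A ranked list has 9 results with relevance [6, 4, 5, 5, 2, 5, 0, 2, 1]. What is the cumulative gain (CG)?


Cumulative Gain = sum of relevance scores
Position 1: rel=6, running sum=6
Position 2: rel=4, running sum=10
Position 3: rel=5, running sum=15
Position 4: rel=5, running sum=20
Position 5: rel=2, running sum=22
Position 6: rel=5, running sum=27
Position 7: rel=0, running sum=27
Position 8: rel=2, running sum=29
Position 9: rel=1, running sum=30
CG = 30

30


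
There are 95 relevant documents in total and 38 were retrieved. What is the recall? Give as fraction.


Recall = retrieved_relevant / total_relevant
= 38 / 95
= 38 / (38 + 57)
= 2/5

2/5


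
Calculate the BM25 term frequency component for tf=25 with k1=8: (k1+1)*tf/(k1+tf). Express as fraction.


BM25 TF component = (k1+1)*tf / (k1+tf)
k1 = 8, tf = 25
Numerator = (8+1)*25 = 225
Denominator = 8 + 25 = 33
= 225/33 = 75/11

75/11


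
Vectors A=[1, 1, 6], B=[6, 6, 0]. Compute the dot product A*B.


Dot product = sum of element-wise products
A[0]*B[0] = 1*6 = 6
A[1]*B[1] = 1*6 = 6
A[2]*B[2] = 6*0 = 0
Sum = 6 + 6 + 0 = 12

12


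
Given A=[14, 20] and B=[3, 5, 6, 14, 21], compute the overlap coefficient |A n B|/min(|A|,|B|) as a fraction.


A intersect B = [14]
|A intersect B| = 1
min(|A|, |B|) = min(2, 5) = 2
Overlap = 1 / 2 = 1/2

1/2


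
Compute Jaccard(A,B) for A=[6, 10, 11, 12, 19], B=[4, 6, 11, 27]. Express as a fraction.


A intersect B = [6, 11]
|A intersect B| = 2
A union B = [4, 6, 10, 11, 12, 19, 27]
|A union B| = 7
Jaccard = 2/7 = 2/7

2/7


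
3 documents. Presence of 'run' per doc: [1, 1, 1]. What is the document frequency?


Checking each document for 'run':
Doc 1: present
Doc 2: present
Doc 3: present
df = sum of presences = 1 + 1 + 1 = 3

3


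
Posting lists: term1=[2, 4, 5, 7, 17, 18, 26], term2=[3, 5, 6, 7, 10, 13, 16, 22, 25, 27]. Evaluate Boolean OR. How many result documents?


Boolean OR: find union of posting lists
term1 docs: [2, 4, 5, 7, 17, 18, 26]
term2 docs: [3, 5, 6, 7, 10, 13, 16, 22, 25, 27]
Union: [2, 3, 4, 5, 6, 7, 10, 13, 16, 17, 18, 22, 25, 26, 27]
|union| = 15

15


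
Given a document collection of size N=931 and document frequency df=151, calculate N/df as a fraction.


IDF ratio = N / df
= 931 / 151
= 931/151

931/151


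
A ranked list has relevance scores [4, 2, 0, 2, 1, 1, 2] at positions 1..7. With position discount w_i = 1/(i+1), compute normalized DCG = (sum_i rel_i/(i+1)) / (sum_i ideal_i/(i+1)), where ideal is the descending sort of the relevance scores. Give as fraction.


Position discount weights w_i = 1/(i+1) for i=1..7:
Weights = [1/2, 1/3, 1/4, 1/5, 1/6, 1/7, 1/8]
Actual relevance: [4, 2, 0, 2, 1, 1, 2]
DCG = 4/2 + 2/3 + 0/4 + 2/5 + 1/6 + 1/7 + 2/8 = 1523/420
Ideal relevance (sorted desc): [4, 2, 2, 2, 1, 1, 0]
Ideal DCG = 4/2 + 2/3 + 2/4 + 2/5 + 1/6 + 1/7 + 0/8 = 407/105
nDCG = DCG / ideal_DCG = 1523/420 / 407/105 = 1523/1628

1523/1628


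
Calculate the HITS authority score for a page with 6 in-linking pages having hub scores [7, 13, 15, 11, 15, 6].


Authority = sum of hub scores of in-linkers
In-link 1: hub score = 7
In-link 2: hub score = 13
In-link 3: hub score = 15
In-link 4: hub score = 11
In-link 5: hub score = 15
In-link 6: hub score = 6
Authority = 7 + 13 + 15 + 11 + 15 + 6 = 67

67


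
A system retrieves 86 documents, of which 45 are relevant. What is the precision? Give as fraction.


Precision = relevant_retrieved / total_retrieved
= 45 / 86
= 45 / (45 + 41)
= 45/86

45/86


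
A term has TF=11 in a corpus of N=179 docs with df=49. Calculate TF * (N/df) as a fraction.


TF * (N/df)
= 11 * (179/49)
= 11 * 179/49
= 1969/49

1969/49


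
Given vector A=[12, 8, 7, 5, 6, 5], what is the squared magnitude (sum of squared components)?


|A|^2 = sum of squared components
A[0]^2 = 12^2 = 144
A[1]^2 = 8^2 = 64
A[2]^2 = 7^2 = 49
A[3]^2 = 5^2 = 25
A[4]^2 = 6^2 = 36
A[5]^2 = 5^2 = 25
Sum = 144 + 64 + 49 + 25 + 36 + 25 = 343

343


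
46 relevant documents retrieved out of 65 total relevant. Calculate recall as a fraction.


Recall = retrieved_relevant / total_relevant
= 46 / 65
= 46 / (46 + 19)
= 46/65

46/65


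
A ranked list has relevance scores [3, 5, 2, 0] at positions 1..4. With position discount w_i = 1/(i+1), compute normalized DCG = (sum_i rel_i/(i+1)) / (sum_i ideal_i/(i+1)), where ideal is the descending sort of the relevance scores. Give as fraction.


Position discount weights w_i = 1/(i+1) for i=1..4:
Weights = [1/2, 1/3, 1/4, 1/5]
Actual relevance: [3, 5, 2, 0]
DCG = 3/2 + 5/3 + 2/4 + 0/5 = 11/3
Ideal relevance (sorted desc): [5, 3, 2, 0]
Ideal DCG = 5/2 + 3/3 + 2/4 + 0/5 = 4
nDCG = DCG / ideal_DCG = 11/3 / 4 = 11/12

11/12


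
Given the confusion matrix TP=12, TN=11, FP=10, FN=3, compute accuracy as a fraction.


Accuracy = (TP + TN) / (TP + TN + FP + FN)
TP + TN = 12 + 11 = 23
Total = 12 + 11 + 10 + 3 = 36
Accuracy = 23 / 36 = 23/36

23/36


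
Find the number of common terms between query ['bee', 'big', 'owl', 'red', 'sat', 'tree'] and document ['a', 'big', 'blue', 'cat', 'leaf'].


Query terms: ['bee', 'big', 'owl', 'red', 'sat', 'tree']
Document terms: ['a', 'big', 'blue', 'cat', 'leaf']
Common terms: ['big']
Overlap count = 1

1


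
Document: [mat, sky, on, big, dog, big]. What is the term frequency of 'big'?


Document has 6 words
Scanning for 'big':
Found at positions: [3, 5]
Count = 2

2


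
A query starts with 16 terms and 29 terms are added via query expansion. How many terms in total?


Original terms: 16
Expansion terms: 29
Total = 16 + 29 = 45

45


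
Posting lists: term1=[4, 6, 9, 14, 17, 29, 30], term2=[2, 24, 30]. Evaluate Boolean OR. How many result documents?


Boolean OR: find union of posting lists
term1 docs: [4, 6, 9, 14, 17, 29, 30]
term2 docs: [2, 24, 30]
Union: [2, 4, 6, 9, 14, 17, 24, 29, 30]
|union| = 9

9


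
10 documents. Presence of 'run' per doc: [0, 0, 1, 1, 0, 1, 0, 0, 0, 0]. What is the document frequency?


Checking each document for 'run':
Doc 1: absent
Doc 2: absent
Doc 3: present
Doc 4: present
Doc 5: absent
Doc 6: present
Doc 7: absent
Doc 8: absent
Doc 9: absent
Doc 10: absent
df = sum of presences = 0 + 0 + 1 + 1 + 0 + 1 + 0 + 0 + 0 + 0 = 3

3


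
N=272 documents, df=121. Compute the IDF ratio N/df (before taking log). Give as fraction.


IDF ratio = N / df
= 272 / 121
= 272/121

272/121


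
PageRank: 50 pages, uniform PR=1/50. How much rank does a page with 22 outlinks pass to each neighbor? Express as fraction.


Initial PR = 1/50 = 1/50
Outlinks = 22
Contribution per link = PR / outlinks
= 1/50 / 22
= 1/1100

1/1100


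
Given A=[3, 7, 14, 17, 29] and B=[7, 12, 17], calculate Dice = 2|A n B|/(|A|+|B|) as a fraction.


A intersect B = [7, 17]
|A intersect B| = 2
|A| = 5, |B| = 3
Dice = 2*2 / (5+3)
= 4 / 8 = 1/2

1/2


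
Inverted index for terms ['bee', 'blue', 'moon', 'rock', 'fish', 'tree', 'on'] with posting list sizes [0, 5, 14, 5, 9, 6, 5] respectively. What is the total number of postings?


Summing posting list sizes:
'bee': 0 postings
'blue': 5 postings
'moon': 14 postings
'rock': 5 postings
'fish': 9 postings
'tree': 6 postings
'on': 5 postings
Total = 0 + 5 + 14 + 5 + 9 + 6 + 5 = 44

44


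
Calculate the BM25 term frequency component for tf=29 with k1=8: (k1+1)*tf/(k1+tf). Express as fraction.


BM25 TF component = (k1+1)*tf / (k1+tf)
k1 = 8, tf = 29
Numerator = (8+1)*29 = 261
Denominator = 8 + 29 = 37
= 261/37 = 261/37

261/37


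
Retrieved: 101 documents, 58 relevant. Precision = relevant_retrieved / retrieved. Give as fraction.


Precision = relevant_retrieved / total_retrieved
= 58 / 101
= 58 / (58 + 43)
= 58/101

58/101


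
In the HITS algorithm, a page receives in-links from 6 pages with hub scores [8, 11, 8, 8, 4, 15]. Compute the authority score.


Authority = sum of hub scores of in-linkers
In-link 1: hub score = 8
In-link 2: hub score = 11
In-link 3: hub score = 8
In-link 4: hub score = 8
In-link 5: hub score = 4
In-link 6: hub score = 15
Authority = 8 + 11 + 8 + 8 + 4 + 15 = 54

54


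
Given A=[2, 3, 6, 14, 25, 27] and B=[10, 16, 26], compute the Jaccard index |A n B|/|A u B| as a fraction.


A intersect B = []
|A intersect B| = 0
A union B = [2, 3, 6, 10, 14, 16, 25, 26, 27]
|A union B| = 9
Jaccard = 0/9 = 0

0


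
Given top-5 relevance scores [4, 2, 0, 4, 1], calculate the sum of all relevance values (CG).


Cumulative Gain = sum of relevance scores
Position 1: rel=4, running sum=4
Position 2: rel=2, running sum=6
Position 3: rel=0, running sum=6
Position 4: rel=4, running sum=10
Position 5: rel=1, running sum=11
CG = 11

11


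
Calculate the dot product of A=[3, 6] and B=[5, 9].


Dot product = sum of element-wise products
A[0]*B[0] = 3*5 = 15
A[1]*B[1] = 6*9 = 54
Sum = 15 + 54 = 69

69


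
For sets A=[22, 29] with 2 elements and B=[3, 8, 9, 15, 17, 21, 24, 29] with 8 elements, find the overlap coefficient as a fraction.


A intersect B = [29]
|A intersect B| = 1
min(|A|, |B|) = min(2, 8) = 2
Overlap = 1 / 2 = 1/2

1/2


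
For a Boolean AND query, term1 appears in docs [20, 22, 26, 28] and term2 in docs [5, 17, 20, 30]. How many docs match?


Boolean AND: find intersection of posting lists
term1 docs: [20, 22, 26, 28]
term2 docs: [5, 17, 20, 30]
Intersection: [20]
|intersection| = 1

1


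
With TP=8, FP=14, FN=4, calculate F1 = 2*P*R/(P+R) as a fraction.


F1 = 2 * P * R / (P + R)
P = TP/(TP+FP) = 8/22 = 4/11
R = TP/(TP+FN) = 8/12 = 2/3
2 * P * R = 2 * 4/11 * 2/3 = 16/33
P + R = 4/11 + 2/3 = 34/33
F1 = 16/33 / 34/33 = 8/17

8/17


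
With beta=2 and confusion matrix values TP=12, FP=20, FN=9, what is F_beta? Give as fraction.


P = TP/(TP+FP) = 12/32 = 3/8
R = TP/(TP+FN) = 12/21 = 4/7
beta^2 = 2^2 = 4
(1 + beta^2) = 5
Numerator = (1+beta^2)*P*R = 15/14
Denominator = beta^2*P + R = 3/2 + 4/7 = 29/14
F_beta = 15/29

15/29


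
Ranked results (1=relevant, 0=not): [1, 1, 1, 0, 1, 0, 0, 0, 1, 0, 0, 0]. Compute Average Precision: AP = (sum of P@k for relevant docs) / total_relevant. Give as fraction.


Computing P@k for each relevant position:
Position 1: relevant, P@1 = 1/1 = 1
Position 2: relevant, P@2 = 2/2 = 1
Position 3: relevant, P@3 = 3/3 = 1
Position 4: not relevant
Position 5: relevant, P@5 = 4/5 = 4/5
Position 6: not relevant
Position 7: not relevant
Position 8: not relevant
Position 9: relevant, P@9 = 5/9 = 5/9
Position 10: not relevant
Position 11: not relevant
Position 12: not relevant
Sum of P@k = 1 + 1 + 1 + 4/5 + 5/9 = 196/45
AP = 196/45 / 5 = 196/225

196/225


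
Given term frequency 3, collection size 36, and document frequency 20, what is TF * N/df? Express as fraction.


TF * (N/df)
= 3 * (36/20)
= 3 * 9/5
= 27/5

27/5


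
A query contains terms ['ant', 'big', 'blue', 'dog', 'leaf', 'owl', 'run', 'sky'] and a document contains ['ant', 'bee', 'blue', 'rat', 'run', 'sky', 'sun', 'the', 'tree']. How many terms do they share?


Query terms: ['ant', 'big', 'blue', 'dog', 'leaf', 'owl', 'run', 'sky']
Document terms: ['ant', 'bee', 'blue', 'rat', 'run', 'sky', 'sun', 'the', 'tree']
Common terms: ['ant', 'blue', 'run', 'sky']
Overlap count = 4

4


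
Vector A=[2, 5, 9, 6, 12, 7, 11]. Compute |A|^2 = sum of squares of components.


|A|^2 = sum of squared components
A[0]^2 = 2^2 = 4
A[1]^2 = 5^2 = 25
A[2]^2 = 9^2 = 81
A[3]^2 = 6^2 = 36
A[4]^2 = 12^2 = 144
A[5]^2 = 7^2 = 49
A[6]^2 = 11^2 = 121
Sum = 4 + 25 + 81 + 36 + 144 + 49 + 121 = 460

460


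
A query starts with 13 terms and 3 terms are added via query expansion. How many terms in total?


Original terms: 13
Expansion terms: 3
Total = 13 + 3 = 16

16


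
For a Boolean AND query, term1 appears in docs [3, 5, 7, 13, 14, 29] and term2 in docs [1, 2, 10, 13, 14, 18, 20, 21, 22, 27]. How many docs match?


Boolean AND: find intersection of posting lists
term1 docs: [3, 5, 7, 13, 14, 29]
term2 docs: [1, 2, 10, 13, 14, 18, 20, 21, 22, 27]
Intersection: [13, 14]
|intersection| = 2

2


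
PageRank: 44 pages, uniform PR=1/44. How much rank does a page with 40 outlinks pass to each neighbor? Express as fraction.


Initial PR = 1/44 = 1/44
Outlinks = 40
Contribution per link = PR / outlinks
= 1/44 / 40
= 1/1760

1/1760


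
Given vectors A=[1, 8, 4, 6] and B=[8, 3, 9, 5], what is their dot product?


Dot product = sum of element-wise products
A[0]*B[0] = 1*8 = 8
A[1]*B[1] = 8*3 = 24
A[2]*B[2] = 4*9 = 36
A[3]*B[3] = 6*5 = 30
Sum = 8 + 24 + 36 + 30 = 98

98


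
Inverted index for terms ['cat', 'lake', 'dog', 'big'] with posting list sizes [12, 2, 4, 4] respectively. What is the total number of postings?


Summing posting list sizes:
'cat': 12 postings
'lake': 2 postings
'dog': 4 postings
'big': 4 postings
Total = 12 + 2 + 4 + 4 = 22

22


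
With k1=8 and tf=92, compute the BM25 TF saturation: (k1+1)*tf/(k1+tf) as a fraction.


BM25 TF component = (k1+1)*tf / (k1+tf)
k1 = 8, tf = 92
Numerator = (8+1)*92 = 828
Denominator = 8 + 92 = 100
= 828/100 = 207/25

207/25


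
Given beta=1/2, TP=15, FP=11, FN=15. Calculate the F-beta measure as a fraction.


P = TP/(TP+FP) = 15/26 = 15/26
R = TP/(TP+FN) = 15/30 = 1/2
beta^2 = 1/2^2 = 1/4
(1 + beta^2) = 5/4
Numerator = (1+beta^2)*P*R = 75/208
Denominator = beta^2*P + R = 15/104 + 1/2 = 67/104
F_beta = 75/134

75/134


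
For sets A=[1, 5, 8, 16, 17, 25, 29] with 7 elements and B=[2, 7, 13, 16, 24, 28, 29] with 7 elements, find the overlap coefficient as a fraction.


A intersect B = [16, 29]
|A intersect B| = 2
min(|A|, |B|) = min(7, 7) = 7
Overlap = 2 / 7 = 2/7

2/7


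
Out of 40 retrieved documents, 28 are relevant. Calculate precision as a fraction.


Precision = relevant_retrieved / total_retrieved
= 28 / 40
= 28 / (28 + 12)
= 7/10

7/10


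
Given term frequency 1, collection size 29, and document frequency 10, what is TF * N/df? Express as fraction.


TF * (N/df)
= 1 * (29/10)
= 1 * 29/10
= 29/10

29/10


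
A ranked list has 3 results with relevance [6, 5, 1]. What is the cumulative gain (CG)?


Cumulative Gain = sum of relevance scores
Position 1: rel=6, running sum=6
Position 2: rel=5, running sum=11
Position 3: rel=1, running sum=12
CG = 12

12


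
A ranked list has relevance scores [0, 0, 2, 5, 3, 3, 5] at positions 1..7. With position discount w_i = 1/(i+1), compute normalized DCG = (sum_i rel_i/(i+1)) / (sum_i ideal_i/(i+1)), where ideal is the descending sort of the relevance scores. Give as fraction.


Position discount weights w_i = 1/(i+1) for i=1..7:
Weights = [1/2, 1/3, 1/4, 1/5, 1/6, 1/7, 1/8]
Actual relevance: [0, 0, 2, 5, 3, 3, 5]
DCG = 0/2 + 0/3 + 2/4 + 5/5 + 3/6 + 3/7 + 5/8 = 171/56
Ideal relevance (sorted desc): [5, 5, 3, 3, 2, 0, 0]
Ideal DCG = 5/2 + 5/3 + 3/4 + 3/5 + 2/6 + 0/7 + 0/8 = 117/20
nDCG = DCG / ideal_DCG = 171/56 / 117/20 = 95/182

95/182


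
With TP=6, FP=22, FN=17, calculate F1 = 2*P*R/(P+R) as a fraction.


F1 = 2 * P * R / (P + R)
P = TP/(TP+FP) = 6/28 = 3/14
R = TP/(TP+FN) = 6/23 = 6/23
2 * P * R = 2 * 3/14 * 6/23 = 18/161
P + R = 3/14 + 6/23 = 153/322
F1 = 18/161 / 153/322 = 4/17

4/17


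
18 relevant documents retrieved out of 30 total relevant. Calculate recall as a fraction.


Recall = retrieved_relevant / total_relevant
= 18 / 30
= 18 / (18 + 12)
= 3/5

3/5


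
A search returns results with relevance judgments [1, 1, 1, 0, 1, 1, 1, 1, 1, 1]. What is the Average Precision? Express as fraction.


Computing P@k for each relevant position:
Position 1: relevant, P@1 = 1/1 = 1
Position 2: relevant, P@2 = 2/2 = 1
Position 3: relevant, P@3 = 3/3 = 1
Position 4: not relevant
Position 5: relevant, P@5 = 4/5 = 4/5
Position 6: relevant, P@6 = 5/6 = 5/6
Position 7: relevant, P@7 = 6/7 = 6/7
Position 8: relevant, P@8 = 7/8 = 7/8
Position 9: relevant, P@9 = 8/9 = 8/9
Position 10: relevant, P@10 = 9/10 = 9/10
Sum of P@k = 1 + 1 + 1 + 4/5 + 5/6 + 6/7 + 7/8 + 8/9 + 9/10 = 20549/2520
AP = 20549/2520 / 9 = 20549/22680

20549/22680


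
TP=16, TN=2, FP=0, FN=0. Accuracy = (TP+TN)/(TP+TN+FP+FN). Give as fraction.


Accuracy = (TP + TN) / (TP + TN + FP + FN)
TP + TN = 16 + 2 = 18
Total = 16 + 2 + 0 + 0 = 18
Accuracy = 18 / 18 = 1

1


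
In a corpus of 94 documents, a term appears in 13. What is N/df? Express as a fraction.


IDF ratio = N / df
= 94 / 13
= 94/13

94/13


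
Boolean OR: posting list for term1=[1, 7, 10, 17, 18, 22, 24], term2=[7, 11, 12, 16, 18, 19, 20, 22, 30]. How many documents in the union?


Boolean OR: find union of posting lists
term1 docs: [1, 7, 10, 17, 18, 22, 24]
term2 docs: [7, 11, 12, 16, 18, 19, 20, 22, 30]
Union: [1, 7, 10, 11, 12, 16, 17, 18, 19, 20, 22, 24, 30]
|union| = 13

13


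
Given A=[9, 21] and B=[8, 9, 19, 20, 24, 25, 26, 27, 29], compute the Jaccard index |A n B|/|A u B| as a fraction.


A intersect B = [9]
|A intersect B| = 1
A union B = [8, 9, 19, 20, 21, 24, 25, 26, 27, 29]
|A union B| = 10
Jaccard = 1/10 = 1/10

1/10


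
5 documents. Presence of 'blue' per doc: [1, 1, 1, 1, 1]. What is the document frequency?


Checking each document for 'blue':
Doc 1: present
Doc 2: present
Doc 3: present
Doc 4: present
Doc 5: present
df = sum of presences = 1 + 1 + 1 + 1 + 1 = 5

5


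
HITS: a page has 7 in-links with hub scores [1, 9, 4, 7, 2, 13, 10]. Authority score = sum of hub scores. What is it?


Authority = sum of hub scores of in-linkers
In-link 1: hub score = 1
In-link 2: hub score = 9
In-link 3: hub score = 4
In-link 4: hub score = 7
In-link 5: hub score = 2
In-link 6: hub score = 13
In-link 7: hub score = 10
Authority = 1 + 9 + 4 + 7 + 2 + 13 + 10 = 46

46


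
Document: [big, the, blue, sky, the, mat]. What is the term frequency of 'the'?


Document has 6 words
Scanning for 'the':
Found at positions: [1, 4]
Count = 2

2


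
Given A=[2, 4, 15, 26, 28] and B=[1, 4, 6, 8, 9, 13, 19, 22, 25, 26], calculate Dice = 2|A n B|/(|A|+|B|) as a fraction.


A intersect B = [4, 26]
|A intersect B| = 2
|A| = 5, |B| = 10
Dice = 2*2 / (5+10)
= 4 / 15 = 4/15

4/15


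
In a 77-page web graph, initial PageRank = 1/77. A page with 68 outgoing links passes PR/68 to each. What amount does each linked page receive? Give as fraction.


Initial PR = 1/77 = 1/77
Outlinks = 68
Contribution per link = PR / outlinks
= 1/77 / 68
= 1/5236

1/5236


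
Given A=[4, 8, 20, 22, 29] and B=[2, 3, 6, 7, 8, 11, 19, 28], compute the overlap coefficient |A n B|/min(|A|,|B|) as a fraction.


A intersect B = [8]
|A intersect B| = 1
min(|A|, |B|) = min(5, 8) = 5
Overlap = 1 / 5 = 1/5

1/5


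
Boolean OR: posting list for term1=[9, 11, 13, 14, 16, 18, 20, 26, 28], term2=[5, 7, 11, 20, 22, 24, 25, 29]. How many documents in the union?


Boolean OR: find union of posting lists
term1 docs: [9, 11, 13, 14, 16, 18, 20, 26, 28]
term2 docs: [5, 7, 11, 20, 22, 24, 25, 29]
Union: [5, 7, 9, 11, 13, 14, 16, 18, 20, 22, 24, 25, 26, 28, 29]
|union| = 15

15


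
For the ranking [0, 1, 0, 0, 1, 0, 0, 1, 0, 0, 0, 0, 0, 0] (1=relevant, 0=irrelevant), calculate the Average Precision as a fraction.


Computing P@k for each relevant position:
Position 1: not relevant
Position 2: relevant, P@2 = 1/2 = 1/2
Position 3: not relevant
Position 4: not relevant
Position 5: relevant, P@5 = 2/5 = 2/5
Position 6: not relevant
Position 7: not relevant
Position 8: relevant, P@8 = 3/8 = 3/8
Position 9: not relevant
Position 10: not relevant
Position 11: not relevant
Position 12: not relevant
Position 13: not relevant
Position 14: not relevant
Sum of P@k = 1/2 + 2/5 + 3/8 = 51/40
AP = 51/40 / 3 = 17/40

17/40


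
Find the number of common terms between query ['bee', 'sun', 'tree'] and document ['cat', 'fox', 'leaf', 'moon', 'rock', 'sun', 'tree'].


Query terms: ['bee', 'sun', 'tree']
Document terms: ['cat', 'fox', 'leaf', 'moon', 'rock', 'sun', 'tree']
Common terms: ['sun', 'tree']
Overlap count = 2

2


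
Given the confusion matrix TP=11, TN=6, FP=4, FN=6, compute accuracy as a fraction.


Accuracy = (TP + TN) / (TP + TN + FP + FN)
TP + TN = 11 + 6 = 17
Total = 11 + 6 + 4 + 6 = 27
Accuracy = 17 / 27 = 17/27

17/27


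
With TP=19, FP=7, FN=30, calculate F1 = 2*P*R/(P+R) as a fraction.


F1 = 2 * P * R / (P + R)
P = TP/(TP+FP) = 19/26 = 19/26
R = TP/(TP+FN) = 19/49 = 19/49
2 * P * R = 2 * 19/26 * 19/49 = 361/637
P + R = 19/26 + 19/49 = 1425/1274
F1 = 361/637 / 1425/1274 = 38/75

38/75


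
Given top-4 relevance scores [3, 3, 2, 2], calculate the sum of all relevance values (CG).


Cumulative Gain = sum of relevance scores
Position 1: rel=3, running sum=3
Position 2: rel=3, running sum=6
Position 3: rel=2, running sum=8
Position 4: rel=2, running sum=10
CG = 10

10


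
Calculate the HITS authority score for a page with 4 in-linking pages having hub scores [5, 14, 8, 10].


Authority = sum of hub scores of in-linkers
In-link 1: hub score = 5
In-link 2: hub score = 14
In-link 3: hub score = 8
In-link 4: hub score = 10
Authority = 5 + 14 + 8 + 10 = 37

37


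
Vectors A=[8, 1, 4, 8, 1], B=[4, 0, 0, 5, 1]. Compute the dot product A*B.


Dot product = sum of element-wise products
A[0]*B[0] = 8*4 = 32
A[1]*B[1] = 1*0 = 0
A[2]*B[2] = 4*0 = 0
A[3]*B[3] = 8*5 = 40
A[4]*B[4] = 1*1 = 1
Sum = 32 + 0 + 0 + 40 + 1 = 73

73


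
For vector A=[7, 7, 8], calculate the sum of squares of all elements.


|A|^2 = sum of squared components
A[0]^2 = 7^2 = 49
A[1]^2 = 7^2 = 49
A[2]^2 = 8^2 = 64
Sum = 49 + 49 + 64 = 162

162


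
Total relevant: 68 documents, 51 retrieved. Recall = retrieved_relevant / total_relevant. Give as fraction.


Recall = retrieved_relevant / total_relevant
= 51 / 68
= 51 / (51 + 17)
= 3/4

3/4


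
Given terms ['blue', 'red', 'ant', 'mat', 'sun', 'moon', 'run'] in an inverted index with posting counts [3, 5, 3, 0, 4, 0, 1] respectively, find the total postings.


Summing posting list sizes:
'blue': 3 postings
'red': 5 postings
'ant': 3 postings
'mat': 0 postings
'sun': 4 postings
'moon': 0 postings
'run': 1 postings
Total = 3 + 5 + 3 + 0 + 4 + 0 + 1 = 16

16


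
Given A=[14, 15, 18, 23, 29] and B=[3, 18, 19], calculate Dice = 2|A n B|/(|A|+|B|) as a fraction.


A intersect B = [18]
|A intersect B| = 1
|A| = 5, |B| = 3
Dice = 2*1 / (5+3)
= 2 / 8 = 1/4

1/4


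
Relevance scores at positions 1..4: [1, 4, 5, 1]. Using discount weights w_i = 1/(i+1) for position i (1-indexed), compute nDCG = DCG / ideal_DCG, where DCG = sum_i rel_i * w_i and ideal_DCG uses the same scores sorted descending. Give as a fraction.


Position discount weights w_i = 1/(i+1) for i=1..4:
Weights = [1/2, 1/3, 1/4, 1/5]
Actual relevance: [1, 4, 5, 1]
DCG = 1/2 + 4/3 + 5/4 + 1/5 = 197/60
Ideal relevance (sorted desc): [5, 4, 1, 1]
Ideal DCG = 5/2 + 4/3 + 1/4 + 1/5 = 257/60
nDCG = DCG / ideal_DCG = 197/60 / 257/60 = 197/257

197/257


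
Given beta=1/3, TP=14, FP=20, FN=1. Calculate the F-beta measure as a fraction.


P = TP/(TP+FP) = 14/34 = 7/17
R = TP/(TP+FN) = 14/15 = 14/15
beta^2 = 1/3^2 = 1/9
(1 + beta^2) = 10/9
Numerator = (1+beta^2)*P*R = 196/459
Denominator = beta^2*P + R = 7/153 + 14/15 = 749/765
F_beta = 140/321

140/321


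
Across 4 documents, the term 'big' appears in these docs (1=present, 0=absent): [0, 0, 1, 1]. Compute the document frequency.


Checking each document for 'big':
Doc 1: absent
Doc 2: absent
Doc 3: present
Doc 4: present
df = sum of presences = 0 + 0 + 1 + 1 = 2

2


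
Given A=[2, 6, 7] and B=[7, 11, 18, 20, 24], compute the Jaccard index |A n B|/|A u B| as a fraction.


A intersect B = [7]
|A intersect B| = 1
A union B = [2, 6, 7, 11, 18, 20, 24]
|A union B| = 7
Jaccard = 1/7 = 1/7

1/7


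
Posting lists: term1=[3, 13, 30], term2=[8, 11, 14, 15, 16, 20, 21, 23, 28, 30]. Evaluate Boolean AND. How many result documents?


Boolean AND: find intersection of posting lists
term1 docs: [3, 13, 30]
term2 docs: [8, 11, 14, 15, 16, 20, 21, 23, 28, 30]
Intersection: [30]
|intersection| = 1

1


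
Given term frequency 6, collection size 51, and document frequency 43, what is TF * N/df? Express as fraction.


TF * (N/df)
= 6 * (51/43)
= 6 * 51/43
= 306/43

306/43


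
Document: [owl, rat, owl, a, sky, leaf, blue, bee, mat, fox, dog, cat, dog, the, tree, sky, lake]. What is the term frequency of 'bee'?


Document has 17 words
Scanning for 'bee':
Found at positions: [7]
Count = 1

1


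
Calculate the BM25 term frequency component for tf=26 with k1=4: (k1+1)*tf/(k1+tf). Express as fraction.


BM25 TF component = (k1+1)*tf / (k1+tf)
k1 = 4, tf = 26
Numerator = (4+1)*26 = 130
Denominator = 4 + 26 = 30
= 130/30 = 13/3

13/3


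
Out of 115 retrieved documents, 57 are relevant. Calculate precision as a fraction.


Precision = relevant_retrieved / total_retrieved
= 57 / 115
= 57 / (57 + 58)
= 57/115

57/115


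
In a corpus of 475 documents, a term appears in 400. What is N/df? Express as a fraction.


IDF ratio = N / df
= 475 / 400
= 19/16

19/16


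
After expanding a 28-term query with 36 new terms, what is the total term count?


Original terms: 28
Expansion terms: 36
Total = 28 + 36 = 64

64


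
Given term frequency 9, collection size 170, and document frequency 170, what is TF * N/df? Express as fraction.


TF * (N/df)
= 9 * (170/170)
= 9 * 1
= 9

9


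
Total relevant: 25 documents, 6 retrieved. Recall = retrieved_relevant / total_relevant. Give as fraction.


Recall = retrieved_relevant / total_relevant
= 6 / 25
= 6 / (6 + 19)
= 6/25

6/25


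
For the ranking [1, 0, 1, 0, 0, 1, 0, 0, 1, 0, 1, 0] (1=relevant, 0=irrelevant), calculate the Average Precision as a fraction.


Computing P@k for each relevant position:
Position 1: relevant, P@1 = 1/1 = 1
Position 2: not relevant
Position 3: relevant, P@3 = 2/3 = 2/3
Position 4: not relevant
Position 5: not relevant
Position 6: relevant, P@6 = 3/6 = 1/2
Position 7: not relevant
Position 8: not relevant
Position 9: relevant, P@9 = 4/9 = 4/9
Position 10: not relevant
Position 11: relevant, P@11 = 5/11 = 5/11
Position 12: not relevant
Sum of P@k = 1 + 2/3 + 1/2 + 4/9 + 5/11 = 607/198
AP = 607/198 / 5 = 607/990

607/990


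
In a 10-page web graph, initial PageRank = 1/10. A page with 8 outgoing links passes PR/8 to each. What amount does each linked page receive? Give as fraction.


Initial PR = 1/10 = 1/10
Outlinks = 8
Contribution per link = PR / outlinks
= 1/10 / 8
= 1/80

1/80


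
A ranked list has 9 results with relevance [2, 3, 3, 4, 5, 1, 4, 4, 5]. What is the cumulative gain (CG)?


Cumulative Gain = sum of relevance scores
Position 1: rel=2, running sum=2
Position 2: rel=3, running sum=5
Position 3: rel=3, running sum=8
Position 4: rel=4, running sum=12
Position 5: rel=5, running sum=17
Position 6: rel=1, running sum=18
Position 7: rel=4, running sum=22
Position 8: rel=4, running sum=26
Position 9: rel=5, running sum=31
CG = 31

31
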